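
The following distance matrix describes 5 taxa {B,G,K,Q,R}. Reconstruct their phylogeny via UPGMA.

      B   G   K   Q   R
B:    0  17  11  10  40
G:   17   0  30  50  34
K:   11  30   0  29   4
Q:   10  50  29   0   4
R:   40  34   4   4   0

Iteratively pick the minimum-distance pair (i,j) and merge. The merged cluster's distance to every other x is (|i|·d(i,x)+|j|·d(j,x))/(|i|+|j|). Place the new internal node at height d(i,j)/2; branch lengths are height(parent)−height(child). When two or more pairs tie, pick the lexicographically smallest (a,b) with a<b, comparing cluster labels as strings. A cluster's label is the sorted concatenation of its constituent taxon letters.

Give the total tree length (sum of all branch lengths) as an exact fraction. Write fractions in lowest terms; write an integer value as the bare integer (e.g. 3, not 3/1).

step 1: merge (K,R) at d=4; branch lengths K→2, R→2; new cluster KR
  updated: d(B,KR)=51/2, d(G,KR)=32, d(KR,Q)=33/2
step 2: merge (B,Q) at d=10; branch lengths B→5, Q→5; new cluster BQ
  updated: d(BQ,G)=67/2, d(BQ,KR)=21
step 3: merge (BQ,KR) at d=21; branch lengths BQ→11/2, KR→17/2; new cluster BKQR
  updated: d(BKQR,G)=131/4
step 4: merge (BKQR,G) at d=131/4; branch lengths BKQR→47/8, G→131/8; new cluster BGKQR
final tree: (((B:5,Q:5):11/2,(K:2,R:2):17/2):47/8,G:131/8)
total length: 201/4

201/4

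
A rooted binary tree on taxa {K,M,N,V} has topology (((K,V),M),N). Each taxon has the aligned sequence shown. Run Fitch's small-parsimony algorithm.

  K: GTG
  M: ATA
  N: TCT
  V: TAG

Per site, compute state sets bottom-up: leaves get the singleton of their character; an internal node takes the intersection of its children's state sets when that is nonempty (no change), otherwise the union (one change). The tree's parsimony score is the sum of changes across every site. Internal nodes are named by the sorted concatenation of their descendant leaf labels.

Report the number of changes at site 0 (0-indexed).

2

KV@0: {G} ∪ {T} = {G,T} (union, +1)
KMV@0: {G,T} ∪ {A} = {A,G,T} (union, +1)
KMNV@0: {A,G,T} ∩ {T} = {T} (intersection, +0)
KV@1: {T} ∪ {A} = {A,T} (union, +1)
KMV@1: {A,T} ∩ {T} = {T} (intersection, +0)
KMNV@1: {T} ∪ {C} = {C,T} (union, +1)
KV@2: {G} ∩ {G} = {G} (intersection, +0)
KMV@2: {G} ∪ {A} = {A,G} (union, +1)
KMNV@2: {A,G} ∪ {T} = {A,G,T} (union, +1)
per-site changes: [2, 2, 2]; total = 6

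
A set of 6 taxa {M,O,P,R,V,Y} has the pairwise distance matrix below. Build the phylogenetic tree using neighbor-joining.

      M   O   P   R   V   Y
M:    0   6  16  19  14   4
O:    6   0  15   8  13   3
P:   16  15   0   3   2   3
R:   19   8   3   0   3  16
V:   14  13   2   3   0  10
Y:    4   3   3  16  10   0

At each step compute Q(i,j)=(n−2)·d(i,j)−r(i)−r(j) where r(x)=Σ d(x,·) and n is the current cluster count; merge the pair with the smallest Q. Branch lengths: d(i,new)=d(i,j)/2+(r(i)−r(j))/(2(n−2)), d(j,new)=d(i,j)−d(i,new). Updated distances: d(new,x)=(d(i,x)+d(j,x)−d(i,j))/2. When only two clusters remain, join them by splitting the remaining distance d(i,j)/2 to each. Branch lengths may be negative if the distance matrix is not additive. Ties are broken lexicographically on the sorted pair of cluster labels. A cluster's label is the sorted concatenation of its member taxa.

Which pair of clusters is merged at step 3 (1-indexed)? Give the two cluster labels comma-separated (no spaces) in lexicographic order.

MOY,P

iteration 1: select M,O (d=6, Q=-80); attach at lengths (19/4, 5/4); label the merged cluster MO
  updated: d(MO,P)=25/2, d(MO,R)=21/2, d(MO,V)=21/2, d(MO,Y)=1/2
iteration 2: select MO,Y (d=1/2, Q=-62); attach at lengths (1, -1/2); label the merged cluster MOY
  updated: d(MOY,P)=15/2, d(MOY,R)=13, d(MOY,V)=10
iteration 3: select MOY,P (d=15/2, Q=-28); attach at lengths (33/4, -3/4); label the merged cluster MOPY
  updated: d(MOPY,R)=17/4, d(MOPY,V)=9/4
iteration 4: select MOPY,R (d=17/4, Q=-19/2); attach at lengths (7/4, 5/2); label the merged cluster MOPRY
  updated: d(MOPRY,V)=1/2
iteration 5: select MOPRY,V (d=1/2); attach at lengths (1/4, 1/4); label the merged cluster MOPRVY
final tree: (((((M:19/4,O:5/4):1,Y:-1/2):33/4,P:-3/4):7/4,R:5/2):1/4,V:1/4)
total length: 75/4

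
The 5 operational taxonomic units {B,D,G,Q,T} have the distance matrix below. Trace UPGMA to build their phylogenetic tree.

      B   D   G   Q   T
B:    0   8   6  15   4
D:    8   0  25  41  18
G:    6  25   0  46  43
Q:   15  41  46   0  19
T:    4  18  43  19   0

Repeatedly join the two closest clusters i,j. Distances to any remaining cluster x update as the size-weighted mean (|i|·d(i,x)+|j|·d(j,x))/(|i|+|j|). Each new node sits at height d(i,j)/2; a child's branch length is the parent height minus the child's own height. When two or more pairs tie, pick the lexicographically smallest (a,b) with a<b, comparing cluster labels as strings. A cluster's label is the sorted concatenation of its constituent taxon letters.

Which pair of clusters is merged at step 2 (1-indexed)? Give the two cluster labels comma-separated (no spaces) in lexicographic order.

BT,D

iteration 1: select B,T (d=4); attach at lengths (2, 2); label the merged cluster BT
  updated: d(BT,D)=13, d(BT,G)=49/2, d(BT,Q)=17
iteration 2: select BT,D (d=13); attach at lengths (9/2, 13/2); label the merged cluster BDT
  updated: d(BDT,G)=74/3, d(BDT,Q)=25
iteration 3: select BDT,G (d=74/3); attach at lengths (35/6, 37/3); label the merged cluster BDGT
  updated: d(BDGT,Q)=121/4
iteration 4: select BDGT,Q (d=121/4); attach at lengths (67/24, 121/8); label the merged cluster BDGQT
final tree: ((((B:2,T:2):9/2,D:13/2):35/6,G:37/3):67/24,Q:121/8)
total length: 613/12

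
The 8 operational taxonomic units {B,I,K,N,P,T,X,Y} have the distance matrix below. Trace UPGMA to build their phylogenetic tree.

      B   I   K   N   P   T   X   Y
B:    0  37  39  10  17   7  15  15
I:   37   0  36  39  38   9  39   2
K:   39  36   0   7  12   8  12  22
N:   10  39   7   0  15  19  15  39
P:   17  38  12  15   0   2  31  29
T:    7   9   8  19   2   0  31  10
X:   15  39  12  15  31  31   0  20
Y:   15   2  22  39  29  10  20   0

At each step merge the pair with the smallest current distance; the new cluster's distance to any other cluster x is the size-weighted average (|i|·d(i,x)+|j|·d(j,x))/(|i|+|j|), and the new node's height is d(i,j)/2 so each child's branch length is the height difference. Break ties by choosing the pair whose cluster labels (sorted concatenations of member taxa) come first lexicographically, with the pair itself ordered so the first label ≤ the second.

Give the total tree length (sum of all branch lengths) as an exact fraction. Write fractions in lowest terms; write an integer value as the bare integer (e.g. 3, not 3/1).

1. join I+Y (d=2) ⇒ IY; edges |I|=1, |Y|=1
  updated: d(B,IY)=26, d(IY,K)=29, d(IY,N)=39, d(IY,P)=67/2, d(IY,T)=19/2, d(IY,X)=59/2
2. join P+T (d=2) ⇒ PT; edges |P|=1, |T|=1
  updated: d(B,PT)=12, d(IY,PT)=43/2, d(K,PT)=10, d(N,PT)=17, d(PT,X)=31
3. join K+N (d=7) ⇒ KN; edges |K|=7/2, |N|=7/2
  updated: d(B,KN)=49/2, d(IY,KN)=34, d(KN,PT)=27/2, d(KN,X)=27/2
4. join B+PT (d=12) ⇒ BPT; edges |B|=6, |PT|=5
  updated: d(BPT,IY)=23, d(BPT,KN)=103/6, d(BPT,X)=77/3
5. join KN+X (d=27/2) ⇒ KNX; edges |KN|=13/4, |X|=27/4
  updated: d(BPT,KNX)=20, d(IY,KNX)=65/2
6. join BPT+KNX (d=20) ⇒ BKNPTX; edges |BPT|=4, |KNX|=13/4
  updated: d(BKNPTX,IY)=111/4
7. join BKNPTX+IY (d=111/4) ⇒ BIKNPTXY; edges |BKNPTX|=31/8, |IY|=103/8
final tree: (((B:6,(P:1,T:1):5):4,((K:7/2,N:7/2):13/4,X:27/4):13/4):31/8,(I:1,Y:1):103/8)
total length: 56

56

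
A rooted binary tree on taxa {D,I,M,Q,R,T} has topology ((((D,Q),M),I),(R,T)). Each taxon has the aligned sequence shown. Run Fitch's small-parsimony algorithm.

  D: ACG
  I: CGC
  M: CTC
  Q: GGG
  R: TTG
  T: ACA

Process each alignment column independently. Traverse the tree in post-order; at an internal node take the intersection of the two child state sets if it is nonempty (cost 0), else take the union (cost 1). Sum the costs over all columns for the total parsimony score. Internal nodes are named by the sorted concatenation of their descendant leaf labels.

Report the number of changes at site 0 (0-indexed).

[col 0] DQ: children D:{A}, Q:{G} ∪→ {A,G}; cost 1
[col 0] DMQ: children DQ:{A,G}, M:{C} ∪→ {A,C,G}; cost 1
[col 0] DIMQ: children DMQ:{A,C,G}, I:{C} ∩→ {C}; cost 0
[col 0] RT: children R:{T}, T:{A} ∪→ {A,T}; cost 1
[col 0] DIMQRT: children DIMQ:{C}, RT:{A,T} ∪→ {A,C,T}; cost 1
[col 1] DQ: children D:{C}, Q:{G} ∪→ {C,G}; cost 1
[col 1] DMQ: children DQ:{C,G}, M:{T} ∪→ {C,G,T}; cost 1
[col 1] DIMQ: children DMQ:{C,G,T}, I:{G} ∩→ {G}; cost 0
[col 1] RT: children R:{T}, T:{C} ∪→ {C,T}; cost 1
[col 1] DIMQRT: children DIMQ:{G}, RT:{C,T} ∪→ {C,G,T}; cost 1
[col 2] DQ: children D:{G}, Q:{G} ∩→ {G}; cost 0
[col 2] DMQ: children DQ:{G}, M:{C} ∪→ {C,G}; cost 1
[col 2] DIMQ: children DMQ:{C,G}, I:{C} ∩→ {C}; cost 0
[col 2] RT: children R:{G}, T:{A} ∪→ {A,G}; cost 1
[col 2] DIMQRT: children DIMQ:{C}, RT:{A,G} ∪→ {A,C,G}; cost 1
per-site changes: [4, 4, 3]; total = 11

4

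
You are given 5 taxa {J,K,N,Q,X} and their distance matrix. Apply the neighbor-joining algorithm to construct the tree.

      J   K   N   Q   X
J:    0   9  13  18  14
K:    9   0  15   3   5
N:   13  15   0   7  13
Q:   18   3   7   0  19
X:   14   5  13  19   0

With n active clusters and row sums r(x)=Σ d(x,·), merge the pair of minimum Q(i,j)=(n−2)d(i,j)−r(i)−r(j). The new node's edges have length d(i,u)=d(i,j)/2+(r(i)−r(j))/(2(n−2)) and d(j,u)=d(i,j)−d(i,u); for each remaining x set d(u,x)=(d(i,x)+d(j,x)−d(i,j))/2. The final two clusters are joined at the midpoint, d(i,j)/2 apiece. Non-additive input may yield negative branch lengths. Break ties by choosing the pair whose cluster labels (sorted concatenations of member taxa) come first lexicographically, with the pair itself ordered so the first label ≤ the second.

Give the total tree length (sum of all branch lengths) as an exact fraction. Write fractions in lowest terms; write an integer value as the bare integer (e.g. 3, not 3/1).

103/4

step 1: merge (N,Q) at d=7, Q=-74; branch lengths N→11/3, Q→10/3; new cluster NQ
  updated: d(J,NQ)=12, d(K,NQ)=11/2, d(NQ,X)=25/2
step 2: merge (J,NQ) at d=12, Q=-41; branch lengths J→29/4, NQ→19/4; new cluster JNQ
  updated: d(JNQ,K)=5/4, d(JNQ,X)=29/4
step 3: merge (JNQ,K) at d=5/4, Q=-27/2; branch lengths JNQ→7/4, K→-1/2; new cluster JKNQ
  updated: d(JKNQ,X)=11/2
step 4: merge (JKNQ,X) at d=11/2; branch lengths JKNQ→11/4, X→11/4; new cluster JKNQX
final tree: (((J:29/4,(N:11/3,Q:10/3):19/4):7/4,K:-1/2):11/4,X:11/4)
total length: 103/4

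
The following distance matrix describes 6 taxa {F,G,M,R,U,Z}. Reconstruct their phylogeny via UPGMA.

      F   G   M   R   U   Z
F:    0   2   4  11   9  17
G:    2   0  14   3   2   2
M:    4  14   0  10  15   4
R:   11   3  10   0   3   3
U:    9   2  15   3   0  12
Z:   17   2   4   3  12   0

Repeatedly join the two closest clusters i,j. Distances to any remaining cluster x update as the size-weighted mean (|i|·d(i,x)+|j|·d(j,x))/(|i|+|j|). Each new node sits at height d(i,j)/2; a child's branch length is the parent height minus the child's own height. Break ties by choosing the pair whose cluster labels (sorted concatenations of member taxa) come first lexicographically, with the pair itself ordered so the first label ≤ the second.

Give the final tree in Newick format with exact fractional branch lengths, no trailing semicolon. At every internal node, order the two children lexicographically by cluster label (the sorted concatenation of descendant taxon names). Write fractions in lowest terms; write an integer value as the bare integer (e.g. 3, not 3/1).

(((F:1,G:1):17/8,(R:3/2,U:3/2):13/8):27/16,(M:2,Z:2):45/16)

step 1: merge (F,G) at d=2; branch lengths F→1, G→1; new cluster FG
  updated: d(FG,M)=9, d(FG,R)=7, d(FG,U)=11/2, d(FG,Z)=19/2
step 2: merge (R,U) at d=3; branch lengths R→3/2, U→3/2; new cluster RU
  updated: d(FG,RU)=25/4, d(M,RU)=25/2, d(RU,Z)=15/2
step 3: merge (M,Z) at d=4; branch lengths M→2, Z→2; new cluster MZ
  updated: d(FG,MZ)=37/4, d(MZ,RU)=10
step 4: merge (FG,RU) at d=25/4; branch lengths FG→17/8, RU→13/8; new cluster FGRU
  updated: d(FGRU,MZ)=77/8
step 5: merge (FGRU,MZ) at d=77/8; branch lengths FGRU→27/16, MZ→45/16; new cluster FGMRUZ
final tree: (((F:1,G:1):17/8,(R:3/2,U:3/2):13/8):27/16,(M:2,Z:2):45/16)
total length: 69/4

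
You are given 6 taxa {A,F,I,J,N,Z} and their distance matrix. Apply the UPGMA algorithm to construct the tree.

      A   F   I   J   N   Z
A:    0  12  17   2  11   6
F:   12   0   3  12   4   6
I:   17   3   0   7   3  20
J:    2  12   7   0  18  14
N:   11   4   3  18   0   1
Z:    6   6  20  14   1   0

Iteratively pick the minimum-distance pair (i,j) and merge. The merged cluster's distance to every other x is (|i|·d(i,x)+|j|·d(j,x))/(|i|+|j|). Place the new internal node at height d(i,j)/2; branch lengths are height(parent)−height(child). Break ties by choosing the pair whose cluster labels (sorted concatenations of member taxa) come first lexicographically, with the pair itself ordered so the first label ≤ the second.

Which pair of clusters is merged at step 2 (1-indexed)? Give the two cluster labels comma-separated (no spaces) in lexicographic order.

A,J

1. join N+Z (d=1) ⇒ NZ; edges |N|=1/2, |Z|=1/2
  updated: d(A,NZ)=17/2, d(F,NZ)=5, d(I,NZ)=23/2, d(J,NZ)=16
2. join A+J (d=2) ⇒ AJ; edges |A|=1, |J|=1
  updated: d(AJ,F)=12, d(AJ,I)=12, d(AJ,NZ)=49/4
3. join F+I (d=3) ⇒ FI; edges |F|=3/2, |I|=3/2
  updated: d(AJ,FI)=12, d(FI,NZ)=33/4
4. join FI+NZ (d=33/4) ⇒ FINZ; edges |FI|=21/8, |NZ|=29/8
  updated: d(AJ,FINZ)=97/8
5. join AJ+FINZ (d=97/8) ⇒ AFIJNZ; edges |AJ|=81/16, |FINZ|=31/16
final tree: ((A:1,J:1):81/16,((F:3/2,I:3/2):21/8,(N:1/2,Z:1/2):29/8):31/16)
total length: 77/4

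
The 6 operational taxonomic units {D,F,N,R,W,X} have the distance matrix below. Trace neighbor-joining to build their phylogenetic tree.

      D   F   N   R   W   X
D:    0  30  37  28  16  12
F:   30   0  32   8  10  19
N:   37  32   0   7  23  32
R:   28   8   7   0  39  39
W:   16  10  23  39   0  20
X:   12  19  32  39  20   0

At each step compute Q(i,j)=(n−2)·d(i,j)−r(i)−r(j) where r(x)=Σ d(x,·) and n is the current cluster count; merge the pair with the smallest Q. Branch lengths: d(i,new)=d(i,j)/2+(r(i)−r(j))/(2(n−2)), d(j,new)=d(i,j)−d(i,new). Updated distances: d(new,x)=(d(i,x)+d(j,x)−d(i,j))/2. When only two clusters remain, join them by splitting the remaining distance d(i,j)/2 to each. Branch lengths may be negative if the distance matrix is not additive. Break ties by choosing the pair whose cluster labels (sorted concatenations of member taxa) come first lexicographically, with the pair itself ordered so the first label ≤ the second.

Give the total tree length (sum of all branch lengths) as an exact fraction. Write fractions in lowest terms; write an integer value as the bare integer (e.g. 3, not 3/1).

step 1: merge (N,R) at d=7, Q=-224; branch lengths N→19/4, R→9/4; new cluster NR
  updated: d(D,NR)=29, d(F,NR)=33/2, d(NR,W)=55/2, d(NR,X)=32
step 2: merge (D,X) at d=12, Q=-134; branch lengths D→20/3, X→16/3; new cluster DX
  updated: d(DX,F)=37/2, d(DX,NR)=49/2, d(DX,W)=12
step 3: merge (DX,W) at d=12, Q=-161/2; branch lengths DX→59/8, W→37/8; new cluster DWX
  updated: d(DWX,F)=33/4, d(DWX,NR)=20
step 4: merge (DWX,F) at d=33/4, Q=-179/4; branch lengths DWX→47/8, F→19/8; new cluster DFWX
  updated: d(DFWX,NR)=113/8
step 5: merge (DFWX,NR) at d=113/8; branch lengths DFWX→113/16, NR→113/16; new cluster DFNRWX
final tree: ((((D:20/3,X:16/3):59/8,W:37/8):47/8,F:19/8):113/16,(N:19/4,R:9/4):113/16)
total length: 427/8

427/8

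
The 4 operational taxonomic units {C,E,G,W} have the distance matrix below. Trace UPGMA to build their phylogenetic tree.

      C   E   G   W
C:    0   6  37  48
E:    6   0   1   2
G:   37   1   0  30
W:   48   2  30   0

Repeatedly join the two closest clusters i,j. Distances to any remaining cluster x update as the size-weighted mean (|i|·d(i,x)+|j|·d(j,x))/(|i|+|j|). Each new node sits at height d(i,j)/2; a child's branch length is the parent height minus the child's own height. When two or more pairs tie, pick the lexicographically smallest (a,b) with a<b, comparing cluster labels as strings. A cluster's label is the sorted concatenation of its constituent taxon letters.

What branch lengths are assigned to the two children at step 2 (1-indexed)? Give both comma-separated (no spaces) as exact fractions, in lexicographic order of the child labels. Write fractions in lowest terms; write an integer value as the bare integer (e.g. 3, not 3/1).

15/2,8

iteration 1: select E,G (d=1); attach at lengths (1/2, 1/2); label the merged cluster EG
  updated: d(C,EG)=43/2, d(EG,W)=16
iteration 2: select EG,W (d=16); attach at lengths (15/2, 8); label the merged cluster EGW
  updated: d(C,EGW)=91/3
iteration 3: select C,EGW (d=91/3); attach at lengths (91/6, 43/6); label the merged cluster CEGW
final tree: (C:91/6,((E:1/2,G:1/2):15/2,W:8):43/6)
total length: 233/6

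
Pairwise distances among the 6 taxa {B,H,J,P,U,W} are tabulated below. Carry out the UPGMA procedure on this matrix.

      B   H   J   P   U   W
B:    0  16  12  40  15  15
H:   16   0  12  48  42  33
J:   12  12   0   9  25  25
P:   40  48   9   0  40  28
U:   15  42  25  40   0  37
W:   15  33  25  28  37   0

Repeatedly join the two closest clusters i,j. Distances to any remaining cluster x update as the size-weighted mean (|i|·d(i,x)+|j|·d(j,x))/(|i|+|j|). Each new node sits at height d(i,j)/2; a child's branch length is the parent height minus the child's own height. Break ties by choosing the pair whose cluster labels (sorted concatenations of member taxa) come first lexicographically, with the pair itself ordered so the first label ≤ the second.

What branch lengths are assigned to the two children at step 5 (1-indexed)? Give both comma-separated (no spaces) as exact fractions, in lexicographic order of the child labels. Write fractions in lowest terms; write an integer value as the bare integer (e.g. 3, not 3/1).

1. join J+P (d=9) ⇒ JP; edges |J|=9/2, |P|=9/2
  updated: d(B,JP)=26, d(H,JP)=30, d(JP,U)=65/2, d(JP,W)=53/2
2. join B+U (d=15) ⇒ BU; edges |B|=15/2, |U|=15/2
  updated: d(BU,H)=29, d(BU,JP)=117/4, d(BU,W)=26
3. join BU+W (d=26) ⇒ BUW; edges |BU|=11/2, |W|=13
  updated: d(BUW,H)=91/3, d(BUW,JP)=85/3
4. join BUW+JP (d=85/3) ⇒ BJPUW; edges |BUW|=7/6, |JP|=29/3
  updated: d(BJPUW,H)=151/5
5. join BJPUW+H (d=151/5) ⇒ BHJPUW; edges |BJPUW|=14/15, |H|=151/10
final tree: ((((B:15/2,U:15/2):11/2,W:13):7/6,(J:9/2,P:9/2):29/3):14/15,H:151/10)
total length: 2081/30

14/15,151/10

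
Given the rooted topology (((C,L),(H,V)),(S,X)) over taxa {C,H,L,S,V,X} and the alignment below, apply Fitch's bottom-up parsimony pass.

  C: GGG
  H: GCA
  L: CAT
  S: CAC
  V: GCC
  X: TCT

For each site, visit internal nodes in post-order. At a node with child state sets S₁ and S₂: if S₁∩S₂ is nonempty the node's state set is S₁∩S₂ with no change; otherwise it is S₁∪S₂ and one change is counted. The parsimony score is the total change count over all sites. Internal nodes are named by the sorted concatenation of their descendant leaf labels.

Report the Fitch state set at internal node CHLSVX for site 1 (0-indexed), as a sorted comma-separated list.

[col 0] CL: children C:{G}, L:{C} ∪→ {C,G}; cost 1
[col 0] HV: children H:{G}, V:{G} ∩→ {G}; cost 0
[col 0] CHLV: children CL:{C,G}, HV:{G} ∩→ {G}; cost 0
[col 0] SX: children S:{C}, X:{T} ∪→ {C,T}; cost 1
[col 0] CHLSVX: children CHLV:{G}, SX:{C,T} ∪→ {C,G,T}; cost 1
[col 1] CL: children C:{G}, L:{A} ∪→ {A,G}; cost 1
[col 1] HV: children H:{C}, V:{C} ∩→ {C}; cost 0
[col 1] CHLV: children CL:{A,G}, HV:{C} ∪→ {A,C,G}; cost 1
[col 1] SX: children S:{A}, X:{C} ∪→ {A,C}; cost 1
[col 1] CHLSVX: children CHLV:{A,C,G}, SX:{A,C} ∩→ {A,C}; cost 0
[col 2] CL: children C:{G}, L:{T} ∪→ {G,T}; cost 1
[col 2] HV: children H:{A}, V:{C} ∪→ {A,C}; cost 1
[col 2] CHLV: children CL:{G,T}, HV:{A,C} ∪→ {A,C,G,T}; cost 1
[col 2] SX: children S:{C}, X:{T} ∪→ {C,T}; cost 1
[col 2] CHLSVX: children CHLV:{A,C,G,T}, SX:{C,T} ∩→ {C,T}; cost 0
per-site changes: [3, 3, 4]; total = 10

A,C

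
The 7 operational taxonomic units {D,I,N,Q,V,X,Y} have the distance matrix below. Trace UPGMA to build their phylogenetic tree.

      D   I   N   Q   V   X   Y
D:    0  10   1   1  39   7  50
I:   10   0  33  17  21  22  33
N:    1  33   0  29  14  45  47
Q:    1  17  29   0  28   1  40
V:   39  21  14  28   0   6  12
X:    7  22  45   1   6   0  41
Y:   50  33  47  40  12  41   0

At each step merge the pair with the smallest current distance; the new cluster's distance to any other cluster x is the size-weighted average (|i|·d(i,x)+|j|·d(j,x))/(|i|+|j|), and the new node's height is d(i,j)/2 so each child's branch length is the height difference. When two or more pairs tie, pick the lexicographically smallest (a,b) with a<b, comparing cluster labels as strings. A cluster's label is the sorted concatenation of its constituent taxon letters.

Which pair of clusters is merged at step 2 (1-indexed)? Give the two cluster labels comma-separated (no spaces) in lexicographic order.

Q,X

1. join D+N (d=1) ⇒ DN; edges |D|=1/2, |N|=1/2
  updated: d(DN,I)=43/2, d(DN,Q)=15, d(DN,V)=53/2, d(DN,X)=26, d(DN,Y)=97/2
2. join Q+X (d=1) ⇒ QX; edges |Q|=1/2, |X|=1/2
  updated: d(DN,QX)=41/2, d(I,QX)=39/2, d(QX,V)=17, d(QX,Y)=81/2
3. join V+Y (d=12) ⇒ VY; edges |V|=6, |Y|=6
  updated: d(DN,VY)=75/2, d(I,VY)=27, d(QX,VY)=115/4
4. join I+QX (d=39/2) ⇒ IQX; edges |I|=39/4, |QX|=37/4
  updated: d(DN,IQX)=125/6, d(IQX,VY)=169/6
5. join DN+IQX (d=125/6) ⇒ DINQX; edges |DN|=119/12, |IQX|=2/3
  updated: d(DINQX,VY)=319/10
6. join DINQX+VY (d=319/10) ⇒ DINQVXY; edges |DINQX|=83/15, |VY|=199/20
final tree: (((D:1/2,N:1/2):119/12,(I:39/4,(Q:1/2,X:1/2):37/4):2/3):83/15,(V:6,Y:6):199/20)
total length: 886/15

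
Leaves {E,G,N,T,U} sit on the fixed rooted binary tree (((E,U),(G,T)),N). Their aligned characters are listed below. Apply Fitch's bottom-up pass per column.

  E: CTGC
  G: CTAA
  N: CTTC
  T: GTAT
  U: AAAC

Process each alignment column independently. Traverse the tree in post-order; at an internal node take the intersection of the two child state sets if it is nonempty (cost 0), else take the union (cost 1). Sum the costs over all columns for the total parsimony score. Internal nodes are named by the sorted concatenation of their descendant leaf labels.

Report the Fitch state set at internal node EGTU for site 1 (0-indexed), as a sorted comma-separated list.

T

[col 0] EU: children E:{C}, U:{A} ∪→ {A,C}; cost 1
[col 0] GT: children G:{C}, T:{G} ∪→ {C,G}; cost 1
[col 0] EGTU: children EU:{A,C}, GT:{C,G} ∩→ {C}; cost 0
[col 0] EGNTU: children EGTU:{C}, N:{C} ∩→ {C}; cost 0
[col 1] EU: children E:{T}, U:{A} ∪→ {A,T}; cost 1
[col 1] GT: children G:{T}, T:{T} ∩→ {T}; cost 0
[col 1] EGTU: children EU:{A,T}, GT:{T} ∩→ {T}; cost 0
[col 1] EGNTU: children EGTU:{T}, N:{T} ∩→ {T}; cost 0
[col 2] EU: children E:{G}, U:{A} ∪→ {A,G}; cost 1
[col 2] GT: children G:{A}, T:{A} ∩→ {A}; cost 0
[col 2] EGTU: children EU:{A,G}, GT:{A} ∩→ {A}; cost 0
[col 2] EGNTU: children EGTU:{A}, N:{T} ∪→ {A,T}; cost 1
[col 3] EU: children E:{C}, U:{C} ∩→ {C}; cost 0
[col 3] GT: children G:{A}, T:{T} ∪→ {A,T}; cost 1
[col 3] EGTU: children EU:{C}, GT:{A,T} ∪→ {A,C,T}; cost 1
[col 3] EGNTU: children EGTU:{A,C,T}, N:{C} ∩→ {C}; cost 0
per-site changes: [2, 1, 2, 2]; total = 7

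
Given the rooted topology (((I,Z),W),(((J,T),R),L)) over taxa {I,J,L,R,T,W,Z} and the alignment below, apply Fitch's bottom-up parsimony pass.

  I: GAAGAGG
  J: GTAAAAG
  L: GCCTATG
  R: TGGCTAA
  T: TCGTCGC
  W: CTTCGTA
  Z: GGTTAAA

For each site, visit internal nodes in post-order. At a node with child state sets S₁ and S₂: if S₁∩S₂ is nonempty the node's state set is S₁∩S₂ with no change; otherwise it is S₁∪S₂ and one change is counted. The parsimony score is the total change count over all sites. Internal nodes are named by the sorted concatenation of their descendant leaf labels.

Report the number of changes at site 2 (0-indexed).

IZ@0: {G} ∩ {G} = {G} (intersection, +0)
IWZ@0: {G} ∪ {C} = {C,G} (union, +1)
JT@0: {G} ∪ {T} = {G,T} (union, +1)
JRT@0: {G,T} ∩ {T} = {T} (intersection, +0)
JLRT@0: {T} ∪ {G} = {G,T} (union, +1)
IJLRTWZ@0: {C,G} ∩ {G,T} = {G} (intersection, +0)
IZ@1: {A} ∪ {G} = {A,G} (union, +1)
IWZ@1: {A,G} ∪ {T} = {A,G,T} (union, +1)
JT@1: {T} ∪ {C} = {C,T} (union, +1)
JRT@1: {C,T} ∪ {G} = {C,G,T} (union, +1)
JLRT@1: {C,G,T} ∩ {C} = {C} (intersection, +0)
IJLRTWZ@1: {A,G,T} ∪ {C} = {A,C,G,T} (union, +1)
IZ@2: {A} ∪ {T} = {A,T} (union, +1)
IWZ@2: {A,T} ∩ {T} = {T} (intersection, +0)
JT@2: {A} ∪ {G} = {A,G} (union, +1)
JRT@2: {A,G} ∩ {G} = {G} (intersection, +0)
JLRT@2: {G} ∪ {C} = {C,G} (union, +1)
IJLRTWZ@2: {T} ∪ {C,G} = {C,G,T} (union, +1)
IZ@3: {G} ∪ {T} = {G,T} (union, +1)
IWZ@3: {G,T} ∪ {C} = {C,G,T} (union, +1)
JT@3: {A} ∪ {T} = {A,T} (union, +1)
JRT@3: {A,T} ∪ {C} = {A,C,T} (union, +1)
JLRT@3: {A,C,T} ∩ {T} = {T} (intersection, +0)
IJLRTWZ@3: {C,G,T} ∩ {T} = {T} (intersection, +0)
IZ@4: {A} ∩ {A} = {A} (intersection, +0)
IWZ@4: {A} ∪ {G} = {A,G} (union, +1)
JT@4: {A} ∪ {C} = {A,C} (union, +1)
JRT@4: {A,C} ∪ {T} = {A,C,T} (union, +1)
JLRT@4: {A,C,T} ∩ {A} = {A} (intersection, +0)
IJLRTWZ@4: {A,G} ∩ {A} = {A} (intersection, +0)
IZ@5: {G} ∪ {A} = {A,G} (union, +1)
IWZ@5: {A,G} ∪ {T} = {A,G,T} (union, +1)
JT@5: {A} ∪ {G} = {A,G} (union, +1)
JRT@5: {A,G} ∩ {A} = {A} (intersection, +0)
JLRT@5: {A} ∪ {T} = {A,T} (union, +1)
IJLRTWZ@5: {A,G,T} ∩ {A,T} = {A,T} (intersection, +0)
IZ@6: {G} ∪ {A} = {A,G} (union, +1)
IWZ@6: {A,G} ∩ {A} = {A} (intersection, +0)
JT@6: {G} ∪ {C} = {C,G} (union, +1)
JRT@6: {C,G} ∪ {A} = {A,C,G} (union, +1)
JLRT@6: {A,C,G} ∩ {G} = {G} (intersection, +0)
IJLRTWZ@6: {A} ∪ {G} = {A,G} (union, +1)
per-site changes: [3, 5, 4, 4, 3, 4, 4]; total = 27

4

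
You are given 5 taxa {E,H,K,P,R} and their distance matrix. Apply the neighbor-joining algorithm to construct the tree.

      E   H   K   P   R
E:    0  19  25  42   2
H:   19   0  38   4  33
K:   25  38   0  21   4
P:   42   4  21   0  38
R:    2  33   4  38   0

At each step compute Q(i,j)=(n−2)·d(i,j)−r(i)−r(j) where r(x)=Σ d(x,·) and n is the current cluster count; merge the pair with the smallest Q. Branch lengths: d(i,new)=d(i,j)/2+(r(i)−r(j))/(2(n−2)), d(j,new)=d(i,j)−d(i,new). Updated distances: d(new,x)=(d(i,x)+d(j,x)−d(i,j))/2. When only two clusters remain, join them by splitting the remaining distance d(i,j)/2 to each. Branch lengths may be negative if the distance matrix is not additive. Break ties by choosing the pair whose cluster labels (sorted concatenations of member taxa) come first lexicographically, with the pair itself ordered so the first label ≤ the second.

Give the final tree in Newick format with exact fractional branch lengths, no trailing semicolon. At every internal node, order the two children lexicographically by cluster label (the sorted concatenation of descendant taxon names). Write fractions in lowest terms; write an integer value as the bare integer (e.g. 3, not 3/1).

step 1: merge (H,P) at d=4, Q=-187; branch lengths H→1/6, P→23/6; new cluster HP
  updated: d(E,HP)=57/2, d(HP,K)=55/2, d(HP,R)=67/2
step 2: merge (E,R) at d=2, Q=-91; branch lengths E→5, R→-3; new cluster ER
  updated: d(ER,HP)=30, d(ER,K)=27/2
step 3: merge (ER,HP) at d=30, Q=-71; branch lengths ER→8, HP→22; new cluster EHPR
  updated: d(EHPR,K)=11/2
step 4: merge (EHPR,K) at d=11/2; branch lengths EHPR→11/4, K→11/4; new cluster EHKPR
final tree: (((E:5,R:-3):8,(H:1/6,P:23/6):22):11/4,K:11/4)
total length: 83/2

(((E:5,R:-3):8,(H:1/6,P:23/6):22):11/4,K:11/4)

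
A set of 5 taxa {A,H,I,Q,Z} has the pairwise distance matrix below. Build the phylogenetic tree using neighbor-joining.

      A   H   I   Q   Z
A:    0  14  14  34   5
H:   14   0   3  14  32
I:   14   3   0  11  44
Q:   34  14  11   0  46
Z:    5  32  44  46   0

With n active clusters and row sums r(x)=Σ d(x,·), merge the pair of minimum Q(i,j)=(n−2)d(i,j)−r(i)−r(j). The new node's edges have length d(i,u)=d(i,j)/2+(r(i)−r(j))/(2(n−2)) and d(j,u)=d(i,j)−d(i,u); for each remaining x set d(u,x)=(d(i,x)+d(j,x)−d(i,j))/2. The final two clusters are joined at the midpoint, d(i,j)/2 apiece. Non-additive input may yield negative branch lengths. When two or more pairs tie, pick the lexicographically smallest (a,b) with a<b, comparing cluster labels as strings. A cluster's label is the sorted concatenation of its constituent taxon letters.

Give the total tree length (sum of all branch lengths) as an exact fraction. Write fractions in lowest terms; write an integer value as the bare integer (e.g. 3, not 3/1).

41

1. join A+Z (d=5, Q=-179) ⇒ AZ; edges |A|=-15/2, |Z|=25/2
  updated: d(AZ,H)=41/2, d(AZ,I)=53/2, d(AZ,Q)=75/2
2. join AZ+H (d=41/2, Q=-81) ⇒ AHZ; edges |AZ|=22, |H|=-3/2
  updated: d(AHZ,I)=9/2, d(AHZ,Q)=31/2
3. join AHZ+I (d=9/2, Q=-31) ⇒ AHIZ; edges |AHZ|=9/2, |I|=0
  updated: d(AHIZ,Q)=11
4. join AHIZ+Q (d=11) ⇒ AHIQZ; edges |AHIZ|=11/2, |Q|=11/2
final tree: ((((A:-15/2,Z:25/2):22,H:-3/2):9/2,I:0):11/2,Q:11/2)
total length: 41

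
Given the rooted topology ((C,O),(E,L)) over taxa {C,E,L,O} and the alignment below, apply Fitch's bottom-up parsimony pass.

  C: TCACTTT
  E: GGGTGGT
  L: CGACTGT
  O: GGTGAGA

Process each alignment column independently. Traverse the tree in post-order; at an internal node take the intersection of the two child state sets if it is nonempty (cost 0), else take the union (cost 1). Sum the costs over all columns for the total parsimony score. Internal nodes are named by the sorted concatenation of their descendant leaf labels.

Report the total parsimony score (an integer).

CO@0: {T} ∪ {G} = {G,T} (union, +1)
EL@0: {G} ∪ {C} = {C,G} (union, +1)
CELO@0: {G,T} ∩ {C,G} = {G} (intersection, +0)
CO@1: {C} ∪ {G} = {C,G} (union, +1)
EL@1: {G} ∩ {G} = {G} (intersection, +0)
CELO@1: {C,G} ∩ {G} = {G} (intersection, +0)
CO@2: {A} ∪ {T} = {A,T} (union, +1)
EL@2: {G} ∪ {A} = {A,G} (union, +1)
CELO@2: {A,T} ∩ {A,G} = {A} (intersection, +0)
CO@3: {C} ∪ {G} = {C,G} (union, +1)
EL@3: {T} ∪ {C} = {C,T} (union, +1)
CELO@3: {C,G} ∩ {C,T} = {C} (intersection, +0)
CO@4: {T} ∪ {A} = {A,T} (union, +1)
EL@4: {G} ∪ {T} = {G,T} (union, +1)
CELO@4: {A,T} ∩ {G,T} = {T} (intersection, +0)
CO@5: {T} ∪ {G} = {G,T} (union, +1)
EL@5: {G} ∩ {G} = {G} (intersection, +0)
CELO@5: {G,T} ∩ {G} = {G} (intersection, +0)
CO@6: {T} ∪ {A} = {A,T} (union, +1)
EL@6: {T} ∩ {T} = {T} (intersection, +0)
CELO@6: {A,T} ∩ {T} = {T} (intersection, +0)
per-site changes: [2, 1, 2, 2, 2, 1, 1]; total = 11

11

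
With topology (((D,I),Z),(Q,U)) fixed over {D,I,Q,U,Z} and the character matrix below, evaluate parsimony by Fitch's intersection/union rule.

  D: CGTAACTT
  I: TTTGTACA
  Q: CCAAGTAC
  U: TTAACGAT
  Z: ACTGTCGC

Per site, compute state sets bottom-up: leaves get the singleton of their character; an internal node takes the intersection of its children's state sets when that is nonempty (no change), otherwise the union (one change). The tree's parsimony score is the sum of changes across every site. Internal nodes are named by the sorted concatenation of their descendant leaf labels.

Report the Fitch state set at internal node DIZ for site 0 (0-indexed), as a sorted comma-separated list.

A,C,T

site 0, node DI: D={C} ∪ I={T} → {C,T} (+1)
site 0, node DIZ: DI={C,T} ∪ Z={A} → {A,C,T} (+1)
site 0, node QU: Q={C} ∪ U={T} → {C,T} (+1)
site 0, node DIQUZ: DIZ={A,C,T} ∩ QU={C,T} → {C,T} (+0)
site 1, node DI: D={G} ∪ I={T} → {G,T} (+1)
site 1, node DIZ: DI={G,T} ∪ Z={C} → {C,G,T} (+1)
site 1, node QU: Q={C} ∪ U={T} → {C,T} (+1)
site 1, node DIQUZ: DIZ={C,G,T} ∩ QU={C,T} → {C,T} (+0)
site 2, node DI: D={T} ∩ I={T} → {T} (+0)
site 2, node DIZ: DI={T} ∩ Z={T} → {T} (+0)
site 2, node QU: Q={A} ∩ U={A} → {A} (+0)
site 2, node DIQUZ: DIZ={T} ∪ QU={A} → {A,T} (+1)
site 3, node DI: D={A} ∪ I={G} → {A,G} (+1)
site 3, node DIZ: DI={A,G} ∩ Z={G} → {G} (+0)
site 3, node QU: Q={A} ∩ U={A} → {A} (+0)
site 3, node DIQUZ: DIZ={G} ∪ QU={A} → {A,G} (+1)
site 4, node DI: D={A} ∪ I={T} → {A,T} (+1)
site 4, node DIZ: DI={A,T} ∩ Z={T} → {T} (+0)
site 4, node QU: Q={G} ∪ U={C} → {C,G} (+1)
site 4, node DIQUZ: DIZ={T} ∪ QU={C,G} → {C,G,T} (+1)
site 5, node DI: D={C} ∪ I={A} → {A,C} (+1)
site 5, node DIZ: DI={A,C} ∩ Z={C} → {C} (+0)
site 5, node QU: Q={T} ∪ U={G} → {G,T} (+1)
site 5, node DIQUZ: DIZ={C} ∪ QU={G,T} → {C,G,T} (+1)
site 6, node DI: D={T} ∪ I={C} → {C,T} (+1)
site 6, node DIZ: DI={C,T} ∪ Z={G} → {C,G,T} (+1)
site 6, node QU: Q={A} ∩ U={A} → {A} (+0)
site 6, node DIQUZ: DIZ={C,G,T} ∪ QU={A} → {A,C,G,T} (+1)
site 7, node DI: D={T} ∪ I={A} → {A,T} (+1)
site 7, node DIZ: DI={A,T} ∪ Z={C} → {A,C,T} (+1)
site 7, node QU: Q={C} ∪ U={T} → {C,T} (+1)
site 7, node DIQUZ: DIZ={A,C,T} ∩ QU={C,T} → {C,T} (+0)
per-site changes: [3, 3, 1, 2, 3, 3, 3, 3]; total = 21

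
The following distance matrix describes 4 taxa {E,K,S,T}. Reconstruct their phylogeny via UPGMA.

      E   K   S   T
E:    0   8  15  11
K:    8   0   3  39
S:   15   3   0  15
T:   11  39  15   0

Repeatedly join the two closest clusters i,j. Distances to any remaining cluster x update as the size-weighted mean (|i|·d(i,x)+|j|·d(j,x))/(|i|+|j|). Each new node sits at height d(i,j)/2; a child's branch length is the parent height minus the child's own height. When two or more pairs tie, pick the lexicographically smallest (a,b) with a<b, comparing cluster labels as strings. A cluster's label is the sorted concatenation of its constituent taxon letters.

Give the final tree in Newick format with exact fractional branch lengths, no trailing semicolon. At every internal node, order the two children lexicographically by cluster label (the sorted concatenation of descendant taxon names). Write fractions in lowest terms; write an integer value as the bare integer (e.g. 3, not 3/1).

iteration 1: select K,S (d=3); attach at lengths (3/2, 3/2); label the merged cluster KS
  updated: d(E,KS)=23/2, d(KS,T)=27
iteration 2: select E,T (d=11); attach at lengths (11/2, 11/2); label the merged cluster ET
  updated: d(ET,KS)=77/4
iteration 3: select ET,KS (d=77/4); attach at lengths (33/8, 65/8); label the merged cluster EKST
final tree: ((E:11/2,T:11/2):33/8,(K:3/2,S:3/2):65/8)
total length: 105/4

((E:11/2,T:11/2):33/8,(K:3/2,S:3/2):65/8)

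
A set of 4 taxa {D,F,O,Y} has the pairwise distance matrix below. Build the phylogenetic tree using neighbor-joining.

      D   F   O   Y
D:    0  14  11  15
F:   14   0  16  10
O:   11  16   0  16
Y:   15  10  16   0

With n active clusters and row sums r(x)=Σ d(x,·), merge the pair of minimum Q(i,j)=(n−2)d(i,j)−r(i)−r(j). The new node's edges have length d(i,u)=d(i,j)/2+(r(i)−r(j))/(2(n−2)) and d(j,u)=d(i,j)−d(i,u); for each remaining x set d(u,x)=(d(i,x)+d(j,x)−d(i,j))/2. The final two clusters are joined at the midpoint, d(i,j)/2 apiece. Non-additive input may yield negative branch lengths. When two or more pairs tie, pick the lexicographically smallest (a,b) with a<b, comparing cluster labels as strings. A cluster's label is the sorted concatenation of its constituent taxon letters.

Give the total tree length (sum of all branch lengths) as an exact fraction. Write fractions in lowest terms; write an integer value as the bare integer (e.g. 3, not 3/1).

iteration 1: select D,O (d=11, Q=-61); attach at lengths (19/4, 25/4); label the merged cluster DO
  updated: d(DO,F)=19/2, d(DO,Y)=10
iteration 2: select DO,F (d=19/2, Q=-59/2); attach at lengths (19/4, 19/4); label the merged cluster DFO
  updated: d(DFO,Y)=21/4
iteration 3: select DFO,Y (d=21/4); attach at lengths (21/8, 21/8); label the merged cluster DFOY
final tree: (((D:19/4,O:25/4):19/4,F:19/4):21/8,Y:21/8)
total length: 103/4

103/4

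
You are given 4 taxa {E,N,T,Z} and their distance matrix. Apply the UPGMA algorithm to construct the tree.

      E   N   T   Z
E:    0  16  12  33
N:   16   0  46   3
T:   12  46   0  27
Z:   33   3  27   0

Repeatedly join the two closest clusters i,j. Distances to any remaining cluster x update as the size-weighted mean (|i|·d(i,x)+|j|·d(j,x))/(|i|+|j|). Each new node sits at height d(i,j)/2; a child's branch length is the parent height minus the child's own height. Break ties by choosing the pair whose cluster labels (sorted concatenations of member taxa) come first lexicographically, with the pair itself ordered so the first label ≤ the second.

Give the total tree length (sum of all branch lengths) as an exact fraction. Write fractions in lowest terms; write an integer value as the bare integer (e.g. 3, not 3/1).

38

step 1: merge (N,Z) at d=3; branch lengths N→3/2, Z→3/2; new cluster NZ
  updated: d(E,NZ)=49/2, d(NZ,T)=73/2
step 2: merge (E,T) at d=12; branch lengths E→6, T→6; new cluster ET
  updated: d(ET,NZ)=61/2
step 3: merge (ET,NZ) at d=61/2; branch lengths ET→37/4, NZ→55/4; new cluster ENTZ
final tree: ((E:6,T:6):37/4,(N:3/2,Z:3/2):55/4)
total length: 38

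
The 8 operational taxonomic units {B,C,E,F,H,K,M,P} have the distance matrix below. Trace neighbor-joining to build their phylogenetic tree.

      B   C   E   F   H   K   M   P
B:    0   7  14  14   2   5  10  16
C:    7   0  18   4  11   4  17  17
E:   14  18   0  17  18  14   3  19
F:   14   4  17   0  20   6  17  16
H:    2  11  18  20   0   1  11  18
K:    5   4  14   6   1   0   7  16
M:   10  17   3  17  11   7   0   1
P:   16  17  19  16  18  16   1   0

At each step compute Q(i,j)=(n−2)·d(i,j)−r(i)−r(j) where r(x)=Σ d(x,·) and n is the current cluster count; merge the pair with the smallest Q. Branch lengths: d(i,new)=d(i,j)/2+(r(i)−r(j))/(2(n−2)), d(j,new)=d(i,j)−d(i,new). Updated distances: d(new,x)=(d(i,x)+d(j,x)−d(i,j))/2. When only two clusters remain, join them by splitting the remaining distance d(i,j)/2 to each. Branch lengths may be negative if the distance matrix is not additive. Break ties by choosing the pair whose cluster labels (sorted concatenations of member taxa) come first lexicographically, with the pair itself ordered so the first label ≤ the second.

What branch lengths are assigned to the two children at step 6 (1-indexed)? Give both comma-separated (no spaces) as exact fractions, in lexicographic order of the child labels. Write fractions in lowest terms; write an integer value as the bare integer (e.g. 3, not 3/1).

iteration 1: select M,P (d=1, Q=-163); attach at lengths (-31/12, 43/12); label the merged cluster MP
  updated: d(B,MP)=25/2, d(C,MP)=33/2, d(E,MP)=21/2, d(F,MP)=16, d(H,MP)=14, d(K,MP)=11
iteration 2: select E,MP (d=21/2, Q=-239/2); attach at lengths (127/20, 83/20); label the merged cluster EMP
  updated: d(B,EMP)=8, d(C,EMP)=12, d(EMP,F)=45/4, d(EMP,H)=43/4, d(EMP,K)=29/4
iteration 3: select C,F (d=4, Q=-309/4); attach at lengths (-5/32, 133/32); label the merged cluster CF
  updated: d(B,CF)=17/2, d(CF,EMP)=77/8, d(CF,H)=27/2, d(CF,K)=3
iteration 4: select B,H (d=2, Q=-179/4); attach at lengths (3/8, 13/8); label the merged cluster BH
  updated: d(BH,CF)=10, d(BH,EMP)=67/8, d(BH,K)=2
iteration 5: select BH,EMP (d=67/8, Q=-231/8); attach at lengths (95/32, 173/32); label the merged cluster BEHMP
  updated: d(BEHMP,CF)=45/8, d(BEHMP,K)=7/16
iteration 6: select BEHMP,CF (d=45/8, Q=-145/16); attach at lengths (49/32, 131/32); label the merged cluster BCEFHMP
  updated: d(BCEFHMP,K)=-35/32
iteration 7: select BCEFHMP,K (d=-35/32); attach at lengths (-35/64, -35/64); label the merged cluster BCEFHKMP
final tree: ((((B:3/8,H:13/8):95/32,(E:127/20,(M:-31/12,P:43/12):83/20):173/32):49/32,(C:-5/32,F:133/32):131/32):-35/64,K:-35/64)
total length: 973/32

49/32,131/32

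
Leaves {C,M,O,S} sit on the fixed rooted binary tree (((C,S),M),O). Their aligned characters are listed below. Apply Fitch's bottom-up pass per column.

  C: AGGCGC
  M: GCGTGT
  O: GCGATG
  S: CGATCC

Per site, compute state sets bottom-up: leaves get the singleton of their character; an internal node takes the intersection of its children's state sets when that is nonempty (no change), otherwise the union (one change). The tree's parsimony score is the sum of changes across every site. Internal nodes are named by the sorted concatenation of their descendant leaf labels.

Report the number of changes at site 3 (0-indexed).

CS@0: {A} ∪ {C} = {A,C} (union, +1)
CMS@0: {A,C} ∪ {G} = {A,C,G} (union, +1)
CMOS@0: {A,C,G} ∩ {G} = {G} (intersection, +0)
CS@1: {G} ∩ {G} = {G} (intersection, +0)
CMS@1: {G} ∪ {C} = {C,G} (union, +1)
CMOS@1: {C,G} ∩ {C} = {C} (intersection, +0)
CS@2: {G} ∪ {A} = {A,G} (union, +1)
CMS@2: {A,G} ∩ {G} = {G} (intersection, +0)
CMOS@2: {G} ∩ {G} = {G} (intersection, +0)
CS@3: {C} ∪ {T} = {C,T} (union, +1)
CMS@3: {C,T} ∩ {T} = {T} (intersection, +0)
CMOS@3: {T} ∪ {A} = {A,T} (union, +1)
CS@4: {G} ∪ {C} = {C,G} (union, +1)
CMS@4: {C,G} ∩ {G} = {G} (intersection, +0)
CMOS@4: {G} ∪ {T} = {G,T} (union, +1)
CS@5: {C} ∩ {C} = {C} (intersection, +0)
CMS@5: {C} ∪ {T} = {C,T} (union, +1)
CMOS@5: {C,T} ∪ {G} = {C,G,T} (union, +1)
per-site changes: [2, 1, 1, 2, 2, 2]; total = 10

2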